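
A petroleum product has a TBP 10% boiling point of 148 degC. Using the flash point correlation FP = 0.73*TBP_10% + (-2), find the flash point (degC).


FP = 0.73 * 148 + (-2) = 106.04

106.04 degC


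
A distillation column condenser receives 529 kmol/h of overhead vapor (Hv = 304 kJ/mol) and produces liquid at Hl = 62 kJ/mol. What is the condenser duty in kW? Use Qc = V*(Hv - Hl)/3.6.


Qc = 529 * (304 - 62) / 3.6 = 529 * 242 / 3.6 = 35560

35560 kW


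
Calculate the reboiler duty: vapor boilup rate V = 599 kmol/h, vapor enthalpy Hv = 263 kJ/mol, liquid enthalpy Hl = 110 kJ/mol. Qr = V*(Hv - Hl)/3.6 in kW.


Qr = 599 * (263 - 110) / 3.6 = 599 * 153 / 3.6 = 25460

25460 kW


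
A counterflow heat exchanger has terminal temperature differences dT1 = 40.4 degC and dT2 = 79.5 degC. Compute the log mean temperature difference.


LMTD = (dT1 - dT2) / ln(dT1/dT2)
= (40.4 - 79.5) / ln(40.4 / 79.5) = -39.1 / -0.676927 = 57.76

57.76 degC


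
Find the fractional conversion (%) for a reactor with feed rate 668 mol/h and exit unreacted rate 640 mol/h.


X = (F_in - F_out) / F_in * 100
Moles reacted = 668 - 640 = 28
X = 28 / 668 * 100
= 0.04192 * 100
= 4.192 %

4.192 %


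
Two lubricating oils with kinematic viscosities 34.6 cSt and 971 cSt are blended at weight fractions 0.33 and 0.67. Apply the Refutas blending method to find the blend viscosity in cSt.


Refutas method: VBN_i = 14.534*ln(ln(visc_i + 0.8)) + 10.975, blended linearly by mass fraction; since VBN is linear in VBI_i = ln(ln(visc_i + 0.8)) and the fractions sum to 1, blend VBI directly: visc = exp(exp(VBI_blend)) - 0.8
VBI_1 = ln(ln(34.6 + 0.8)) = 1.27164
VBI_2 = ln(ln(971 + 0.8)) = 1.9285
VBI_blend = 0.33 * 1.27164 + 0.67 * 1.9285 = 1.71174
visc_blend = exp(exp(1.71174)) - 0.8 = 253.5

253.5 cSt


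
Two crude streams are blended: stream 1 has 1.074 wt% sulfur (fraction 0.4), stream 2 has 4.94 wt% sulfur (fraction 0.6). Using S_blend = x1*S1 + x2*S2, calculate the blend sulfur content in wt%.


Linear sulfur blending: S_blend = x1*S1 + x2*S2
Contribution 1: 0.4 * 1.074 = 0.4296 wt%
Contribution 2: 0.6 * 4.94 = 2.964 wt%
S_blend = 0.4296 + 2.964 = 3.3936

3.3936 wt%


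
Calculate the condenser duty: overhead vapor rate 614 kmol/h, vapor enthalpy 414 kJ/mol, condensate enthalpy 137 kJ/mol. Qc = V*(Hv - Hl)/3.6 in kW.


Qc = 614 * (414 - 137) / 3.6 = 614 * 277 / 3.6 = 47240

47240 kW


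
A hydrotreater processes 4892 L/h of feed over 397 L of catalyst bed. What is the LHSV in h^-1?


LHSV = volumetric feed rate / catalyst volume
= 4892 L/h / 397 L
= 12.32 h^-1

12.32 h^-1


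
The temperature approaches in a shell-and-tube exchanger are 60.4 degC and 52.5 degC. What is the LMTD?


LMTD = (dT1 - dT2) / ln(dT1/dT2)
= (60.4 - 52.5) / ln(60.4 / 52.5) = 7.9 / 0.140176 = 56.36

56.36 degC


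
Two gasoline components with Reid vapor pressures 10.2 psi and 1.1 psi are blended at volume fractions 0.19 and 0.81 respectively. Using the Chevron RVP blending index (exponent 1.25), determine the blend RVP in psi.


Chevron index: RVP_blend = (sum xi*RVPi^1.25)^(1/1.25)
RVP^1.25 terms: 0.19 * 10.2^1.25 + 0.81 * 1.1^1.25 = 4.37589
RVP_blend = 4.37589^(1/1.25) = 3.257

3.257 psi


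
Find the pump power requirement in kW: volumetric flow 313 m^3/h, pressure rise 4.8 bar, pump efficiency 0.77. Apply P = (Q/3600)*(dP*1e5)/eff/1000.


Q = 313 / 3600 = 0.0869444 m^3/s
P = 0.0869444 * (4.8 * 1e5) / 0.77 / 1000 = 54.20

54.20 kW


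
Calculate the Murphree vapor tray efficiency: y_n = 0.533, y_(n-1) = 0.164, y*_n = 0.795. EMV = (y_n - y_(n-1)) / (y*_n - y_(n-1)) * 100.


Murphree vapor efficiency: EMV = (y_n - y_(n-1)) / (y*_n - y_(n-1)) * 100
EMV = (0.533 - 0.164) / (0.795 - 0.164) * 100 = 0.369 / 0.631 * 100 = 58.48

58.48 %


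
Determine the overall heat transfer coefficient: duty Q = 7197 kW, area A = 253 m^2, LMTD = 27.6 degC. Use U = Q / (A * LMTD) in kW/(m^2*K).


From Q = U*A*LMTD, U = Q / (A * LMTD)
U = 7197 / (253 * 27.6) = 7197 / 6982.8 = 1.031

1.031 kW/(m^2*K)


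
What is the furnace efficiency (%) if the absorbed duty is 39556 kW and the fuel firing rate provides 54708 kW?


Furnace efficiency = Q_absorbed / Q_fuel * 100
= 39556 / 54708 * 100 = 72.30

72.30 %


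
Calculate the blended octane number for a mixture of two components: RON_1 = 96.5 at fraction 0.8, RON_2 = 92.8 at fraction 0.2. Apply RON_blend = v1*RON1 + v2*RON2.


Linear blending: RON_blend = sum(vi * RONi)
Contribution 1: 0.8 * 96.5 = 77.2
Contribution 2: 0.2 * 92.8 = 18.56
RON_blend = 77.2 + 18.56 = 95.76

95.76


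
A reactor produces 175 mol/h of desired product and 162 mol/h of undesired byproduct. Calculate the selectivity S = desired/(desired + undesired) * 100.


Selectivity = desired / (desired + undesired) * 100
Total products = 175 + 162 = 337 mol/h
S = 175 / 337 * 100
= 0.5193 * 100
= 51.93 %

51.93 %


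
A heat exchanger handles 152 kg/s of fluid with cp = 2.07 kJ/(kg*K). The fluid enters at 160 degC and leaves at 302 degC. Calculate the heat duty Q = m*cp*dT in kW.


Q = m_dot * cp * delta_T
delta_T = 302 - 160 = 142 K
Q = 152 * 2.07 * 142
= 314.64 * 142
= 44678.88 kW

44678.88 kW


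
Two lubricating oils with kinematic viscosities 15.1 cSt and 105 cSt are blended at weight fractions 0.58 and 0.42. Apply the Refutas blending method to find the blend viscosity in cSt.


Refutas method: VBN_i = 14.534*ln(ln(visc_i + 0.8)) + 10.975, blended linearly by mass fraction; since VBN is linear in VBI_i = ln(ln(visc_i + 0.8)) and the fractions sum to 1, blend VBI directly: visc = exp(exp(VBI_blend)) - 0.8
VBI_1 = ln(ln(15.1 + 0.8)) = 1.01752
VBI_2 = ln(ln(105 + 0.8)) = 1.53935
VBI_blend = 0.58 * 1.01752 + 0.42 * 1.53935 = 1.23669
visc_blend = exp(exp(1.23669)) - 0.8 = 30.52

30.52 cSt


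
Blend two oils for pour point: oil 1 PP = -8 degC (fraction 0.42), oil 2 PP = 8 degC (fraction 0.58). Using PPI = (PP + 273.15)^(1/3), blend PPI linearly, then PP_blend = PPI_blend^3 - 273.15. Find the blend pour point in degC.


PPI_1 = (-8 + 273.15)^(1/3) = 6.42437
PPI_2 = (8 + 273.15)^(1/3) = 6.551077
PPI_blend = 0.42 * 6.42437 + 0.58 * 6.551077 = 6.49786
PP_blend = 6.49786^3 - 273.15 = 274.3538 - 273.15 = 1.2

1.2 degC


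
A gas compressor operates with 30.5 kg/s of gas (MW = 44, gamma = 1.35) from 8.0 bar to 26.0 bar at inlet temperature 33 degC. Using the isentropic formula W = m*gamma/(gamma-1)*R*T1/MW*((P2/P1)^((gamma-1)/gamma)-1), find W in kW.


Isentropic work: W = m*(gamma/(gamma-1))*(R*T1/MW)*((P2/P1)^((gamma-1)/gamma) - 1)
T1 = 33 + 273.15 = 306.15 K
Pressure ratio = 26.0 / 8.0 = 3.25
Exponent = (1.35 - 1)/1.35 = 0.259259
(P2/P1)^exp - 1 = 3.25^0.259259 - 1 = 0.357408
W = 30.5 * 1.35 / 0.35 * 8.314 * 306.15 / 44 * 0.357408 = 2432

2432 kW


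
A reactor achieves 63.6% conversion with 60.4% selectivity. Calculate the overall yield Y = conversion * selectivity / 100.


Overall yield = conversion (%) * selectivity (%) / 100
Conversion = 63.6%, Selectivity = 60.4%
Y = 63.6 * 60.4 / 100
= 38.4144 %

38.4144 %


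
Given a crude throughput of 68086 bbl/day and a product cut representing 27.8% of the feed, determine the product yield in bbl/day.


Crude throughput = 68086 bbl/day
Fraction yield = 27.8%
yield = throughput * fraction / 100
yield = 68086 * 27.8 / 100 = 18927.908

18927.908 bbl/day


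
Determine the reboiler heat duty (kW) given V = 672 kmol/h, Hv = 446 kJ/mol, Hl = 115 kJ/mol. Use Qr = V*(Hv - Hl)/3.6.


Qr = 672 * (446 - 115) / 3.6 = 672 * 331 / 3.6 = 61790

61790 kW


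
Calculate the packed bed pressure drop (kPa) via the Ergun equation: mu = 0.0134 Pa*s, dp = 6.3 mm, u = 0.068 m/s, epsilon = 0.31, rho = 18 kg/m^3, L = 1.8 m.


dp = 6.3 mm = 0.0063 m
Viscous term = 150*0.0134*0.068*(1-0.31)^2 / (0.0063^2*0.31^3) = 55034.7
Inertial term = 1.75*18*0.068^2*(1-0.31) / (0.0063*0.31^3) = 535.491
dP/L = 55034.7 + 535.491 = 55570.2 Pa/m
dP = 55570.2 * 1.8 / 1000 = 100.0 kPa

100.0 kPa


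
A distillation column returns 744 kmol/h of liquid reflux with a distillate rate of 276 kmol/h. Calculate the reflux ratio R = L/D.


Reflux ratio definition: R = L / D (liquid returned / distillate withdrawn)
L = 744 kmol/h, D = 276 kmol/h
R = 744 / 276 = 2.696

2.696


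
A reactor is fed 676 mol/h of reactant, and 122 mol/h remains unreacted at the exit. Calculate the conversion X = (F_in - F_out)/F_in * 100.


X = (F_in - F_out) / F_in * 100
Moles reacted = 676 - 122 = 554
X = 554 / 676 * 100
= 0.8195 * 100
= 81.95 %

81.95 %


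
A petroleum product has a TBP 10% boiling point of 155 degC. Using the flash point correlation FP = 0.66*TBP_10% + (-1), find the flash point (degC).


FP = 0.66 * 155 + (-1) = 101.3

101.3 degC


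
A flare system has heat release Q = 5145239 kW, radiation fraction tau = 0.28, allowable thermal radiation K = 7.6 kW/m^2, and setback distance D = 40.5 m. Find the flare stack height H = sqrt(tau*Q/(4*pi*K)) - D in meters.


tau*Q/(4*pi*K) = 0.28 * 5145239 / (4 * pi * 7.6) = 15084.8
sqrt(15084.8) = 122.82
H = 122.82 - 40.5 = 82.32

82.32 m


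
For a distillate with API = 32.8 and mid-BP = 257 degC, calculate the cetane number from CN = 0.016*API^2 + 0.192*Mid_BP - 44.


CN = 0.016 * 32.8^2 + 0.192 * 257 - 44
CN = 17.21344 + 49.344 - 44 = 22.55744

22.55744


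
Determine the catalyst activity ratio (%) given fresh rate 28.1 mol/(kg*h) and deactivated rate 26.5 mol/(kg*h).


Activity (%) = (rate_used / rate_fresh) * 100
rate_used = 26.5, rate_fresh = 28.1
= (26.5 / 28.1) * 100
= 0.9431 * 100 = 94.31

94.31 %


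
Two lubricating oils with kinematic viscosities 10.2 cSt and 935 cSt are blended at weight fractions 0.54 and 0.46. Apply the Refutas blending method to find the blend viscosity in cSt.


Refutas method: VBN_i = 14.534*ln(ln(visc_i + 0.8)) + 10.975, blended linearly by mass fraction; since VBN is linear in VBI_i = ln(ln(visc_i + 0.8)) and the fractions sum to 1, blend VBI directly: visc = exp(exp(VBI_blend)) - 0.8
VBI_1 = ln(ln(10.2 + 0.8)) = 0.874591
VBI_2 = ln(ln(935 + 0.8)) = 1.92299
VBI_blend = 0.54 * 0.874591 + 0.46 * 1.92299 = 1.35685
visc_blend = exp(exp(1.35685)) - 0.8 = 47.82

47.82 cSt


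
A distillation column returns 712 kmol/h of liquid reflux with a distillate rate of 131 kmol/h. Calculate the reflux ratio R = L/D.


Reflux ratio definition: R = L / D (liquid returned / distillate withdrawn)
L = 712 kmol/h, D = 131 kmol/h
R = 712 / 131 = 5.435

5.435


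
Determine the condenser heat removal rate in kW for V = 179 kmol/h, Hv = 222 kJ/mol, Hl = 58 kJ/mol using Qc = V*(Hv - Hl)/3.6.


Qc = 179 * (222 - 58) / 3.6 = 179 * 164 / 3.6 = 8154

8154 kW


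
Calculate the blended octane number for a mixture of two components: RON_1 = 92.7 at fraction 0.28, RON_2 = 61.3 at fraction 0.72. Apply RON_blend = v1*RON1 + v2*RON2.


Linear blending: RON_blend = sum(vi * RONi)
Contribution 1: 0.28 * 92.7 = 25.956
Contribution 2: 0.72 * 61.3 = 44.136
RON_blend = 25.956 + 44.136 = 70.092

70.092


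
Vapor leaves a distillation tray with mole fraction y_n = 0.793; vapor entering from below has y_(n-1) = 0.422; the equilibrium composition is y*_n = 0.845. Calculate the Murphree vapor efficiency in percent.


Murphree vapor efficiency: EMV = (y_n - y_(n-1)) / (y*_n - y_(n-1)) * 100
EMV = (0.793 - 0.422) / (0.845 - 0.422) * 100 = 0.371 / 0.423 * 100 = 87.71

87.71 %


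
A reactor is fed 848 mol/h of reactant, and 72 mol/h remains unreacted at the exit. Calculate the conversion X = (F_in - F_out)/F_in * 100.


X = (F_in - F_out) / F_in * 100
Moles reacted = 848 - 72 = 776
X = 776 / 848 * 100
= 0.9151 * 100
= 91.51 %

91.51 %


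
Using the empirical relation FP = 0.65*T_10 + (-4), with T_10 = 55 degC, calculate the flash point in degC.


FP = 0.65 * 55 + (-4) = 31.75

31.75 degC


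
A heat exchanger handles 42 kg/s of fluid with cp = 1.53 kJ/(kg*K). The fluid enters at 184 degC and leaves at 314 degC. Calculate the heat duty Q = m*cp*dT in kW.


Q = m_dot * cp * delta_T
delta_T = 314 - 184 = 130 K
Q = 42 * 1.53 * 130
= 64.26 * 130
= 8353.8 kW

8353.8 kW


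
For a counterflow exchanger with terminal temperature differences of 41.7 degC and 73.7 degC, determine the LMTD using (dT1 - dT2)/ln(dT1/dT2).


LMTD = (dT1 - dT2) / ln(dT1/dT2)
= (41.7 - 73.7) / ln(41.7 / 73.7) = -32 / -0.569502 = 56.19

56.19 degC


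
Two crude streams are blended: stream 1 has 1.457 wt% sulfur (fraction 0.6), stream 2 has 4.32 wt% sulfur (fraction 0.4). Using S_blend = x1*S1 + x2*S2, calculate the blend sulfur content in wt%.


Linear sulfur blending: S_blend = x1*S1 + x2*S2
Contribution 1: 0.6 * 1.457 = 0.8742 wt%
Contribution 2: 0.4 * 4.32 = 1.728 wt%
S_blend = 0.8742 + 1.728 = 2.6022

2.6022 wt%


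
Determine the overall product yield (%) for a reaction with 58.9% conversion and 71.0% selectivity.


Overall yield = conversion (%) * selectivity (%) / 100
Conversion = 58.9%, Selectivity = 71.0%
Y = 58.9 * 71.0 / 100
= 41.819 %

41.819 %


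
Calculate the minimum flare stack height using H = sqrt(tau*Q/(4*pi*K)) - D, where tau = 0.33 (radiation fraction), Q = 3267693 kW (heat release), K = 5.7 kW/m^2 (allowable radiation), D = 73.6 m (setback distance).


tau*Q/(4*pi*K) = 0.33 * 3267693 / (4 * pi * 5.7) = 15054.6
sqrt(15054.6) = 122.697
H = 122.697 - 73.6 = 49.10

49.10 m


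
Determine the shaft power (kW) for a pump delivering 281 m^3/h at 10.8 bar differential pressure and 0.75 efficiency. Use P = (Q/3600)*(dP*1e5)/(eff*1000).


Q = 281 / 3600 = 0.0780556 m^3/s
P = 0.0780556 * (10.8 * 1e5) / 0.75 / 1000 = 112.4

112.4 kW


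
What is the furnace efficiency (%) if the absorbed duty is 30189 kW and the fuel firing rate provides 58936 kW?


Furnace efficiency = Q_absorbed / Q_fuel * 100
= 30189 / 58936 * 100 = 51.22

51.22 %


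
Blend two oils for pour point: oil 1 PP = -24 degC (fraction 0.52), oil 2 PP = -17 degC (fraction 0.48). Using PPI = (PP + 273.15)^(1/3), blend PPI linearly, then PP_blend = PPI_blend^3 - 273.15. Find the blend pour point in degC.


PPI_1 = (-24 + 273.15)^(1/3) = 6.292458
PPI_2 = (-17 + 273.15)^(1/3) = 6.350844
PPI_blend = 0.52 * 6.292458 + 0.48 * 6.350844 = 6.320483
PP_blend = 6.320483^3 - 273.15 = 252.4938 - 273.15 = -20.66

-20.66 degC


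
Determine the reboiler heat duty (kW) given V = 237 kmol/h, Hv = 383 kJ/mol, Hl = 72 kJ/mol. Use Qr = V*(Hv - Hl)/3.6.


Qr = 237 * (383 - 72) / 3.6 = 237 * 311 / 3.6 = 20470

20470 kW


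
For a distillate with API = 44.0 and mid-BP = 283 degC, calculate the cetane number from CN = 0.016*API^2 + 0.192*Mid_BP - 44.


CN = 0.016 * 44.0^2 + 0.192 * 283 - 44
CN = 30.976 + 54.336 - 44 = 41.312

41.312


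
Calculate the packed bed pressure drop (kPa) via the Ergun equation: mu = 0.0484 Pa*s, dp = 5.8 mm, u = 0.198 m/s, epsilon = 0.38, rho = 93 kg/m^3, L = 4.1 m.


dp = 5.8 mm = 0.0058 m
Viscous term = 150*0.0484*0.198*(1-0.38)^2 / (0.0058^2*0.38^3) = 299349
Inertial term = 1.75*93*0.198^2*(1-0.38) / (0.0058*0.38^3) = 12429.8
dP/L = 299349 + 12429.8 = 311779 Pa/m
dP = 311779 * 4.1 / 1000 = 1278 kPa

1278 kPa


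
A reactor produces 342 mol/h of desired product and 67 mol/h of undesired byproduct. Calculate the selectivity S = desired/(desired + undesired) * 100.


Selectivity = desired / (desired + undesired) * 100
Total products = 342 + 67 = 409 mol/h
S = 342 / 409 * 100
= 0.8362 * 100
= 83.62 %

83.62 %


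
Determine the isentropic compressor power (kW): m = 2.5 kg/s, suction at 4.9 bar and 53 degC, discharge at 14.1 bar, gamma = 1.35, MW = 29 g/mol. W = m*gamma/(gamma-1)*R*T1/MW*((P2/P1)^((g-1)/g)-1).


Isentropic work: W = m*(gamma/(gamma-1))*(R*T1/MW)*((P2/P1)^((gamma-1)/gamma) - 1)
T1 = 53 + 273.15 = 326.15 K
Pressure ratio = 14.1 / 4.9 = 2.87755
Exponent = (1.35 - 1)/1.35 = 0.259259
(P2/P1)^exp - 1 = 2.87755^0.259259 - 1 = 0.315242
W = 2.5 * 1.35 / 0.35 * 8.314 * 326.15 / 29 * 0.315242 = 284.2

284.2 kW


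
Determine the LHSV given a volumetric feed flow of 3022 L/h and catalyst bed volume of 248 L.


LHSV = volumetric feed rate / catalyst volume
= 3022 L/h / 248 L
= 12.19 h^-1

12.19 h^-1


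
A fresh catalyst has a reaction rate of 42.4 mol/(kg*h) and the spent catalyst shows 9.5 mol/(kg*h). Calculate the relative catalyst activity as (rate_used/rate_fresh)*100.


Activity (%) = (rate_used / rate_fresh) * 100
rate_used = 9.5, rate_fresh = 42.4
= (9.5 / 42.4) * 100
= 0.2241 * 100 = 22.41

22.41 %


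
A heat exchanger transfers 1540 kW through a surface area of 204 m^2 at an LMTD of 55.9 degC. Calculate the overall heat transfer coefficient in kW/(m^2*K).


From Q = U*A*LMTD, U = Q / (A * LMTD)
U = 1540 / (204 * 55.9) = 1540 / 11403.6 = 0.1350

0.1350 kW/(m^2*K)


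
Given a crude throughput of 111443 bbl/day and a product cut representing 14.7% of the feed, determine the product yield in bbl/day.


Crude throughput = 111443 bbl/day
Fraction yield = 14.7%
yield = throughput * fraction / 100
yield = 111443 * 14.7 / 100 = 16382.121

16382.121 bbl/day


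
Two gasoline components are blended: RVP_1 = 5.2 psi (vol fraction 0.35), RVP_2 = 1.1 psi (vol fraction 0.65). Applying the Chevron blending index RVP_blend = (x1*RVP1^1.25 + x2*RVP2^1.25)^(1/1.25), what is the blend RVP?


Chevron index: RVP_blend = (sum xi*RVPi^1.25)^(1/1.25)
RVP^1.25 terms: 0.35 * 5.2^1.25 + 0.65 * 1.1^1.25 = 3.48059
RVP_blend = 3.48059^(1/1.25) = 2.712

2.712 psi


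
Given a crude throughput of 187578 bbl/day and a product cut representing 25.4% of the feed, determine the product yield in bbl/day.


Crude throughput = 187578 bbl/day
Fraction yield = 25.4%
yield = throughput * fraction / 100
yield = 187578 * 25.4 / 100 = 47644.812

47644.812 bbl/day


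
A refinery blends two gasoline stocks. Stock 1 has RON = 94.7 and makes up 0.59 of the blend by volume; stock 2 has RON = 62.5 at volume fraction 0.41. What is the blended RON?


Linear blending: RON_blend = sum(vi * RONi)
Contribution 1: 0.59 * 94.7 = 55.873
Contribution 2: 0.41 * 62.5 = 25.625
RON_blend = 55.873 + 25.625 = 81.498

81.498


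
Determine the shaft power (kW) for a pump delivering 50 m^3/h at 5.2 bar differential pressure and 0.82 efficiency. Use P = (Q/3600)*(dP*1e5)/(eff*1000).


Q = 50 / 3600 = 0.0138889 m^3/s
P = 0.0138889 * (5.2 * 1e5) / 0.82 / 1000 = 8.808

8.808 kW


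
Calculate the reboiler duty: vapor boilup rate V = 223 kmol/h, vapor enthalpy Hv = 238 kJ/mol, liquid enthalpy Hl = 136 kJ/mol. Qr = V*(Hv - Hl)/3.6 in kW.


Qr = 223 * (238 - 136) / 3.6 = 223 * 102 / 3.6 = 6318

6318 kW


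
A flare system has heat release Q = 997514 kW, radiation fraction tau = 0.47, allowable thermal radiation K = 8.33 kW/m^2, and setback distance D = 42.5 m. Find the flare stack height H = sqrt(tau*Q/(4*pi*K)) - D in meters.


tau*Q/(4*pi*K) = 0.47 * 997514 / (4 * pi * 8.33) = 4478.8
sqrt(4478.8) = 66.9238
H = 66.9238 - 42.5 = 24.42

24.42 m


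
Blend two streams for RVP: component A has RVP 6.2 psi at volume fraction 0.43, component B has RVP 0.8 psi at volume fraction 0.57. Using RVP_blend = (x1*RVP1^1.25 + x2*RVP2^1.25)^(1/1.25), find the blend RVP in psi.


Chevron index: RVP_blend = (sum xi*RVPi^1.25)^(1/1.25)
RVP^1.25 terms: 0.43 * 6.2^1.25 + 0.57 * 0.8^1.25 = 4.63812
RVP_blend = 4.63812^(1/1.25) = 3.413

3.413 psi


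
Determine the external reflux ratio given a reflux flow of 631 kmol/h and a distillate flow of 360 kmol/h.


Reflux ratio definition: R = L / D (liquid returned / distillate withdrawn)
L = 631 kmol/h, D = 360 kmol/h
R = 631 / 360 = 1.753

1.753


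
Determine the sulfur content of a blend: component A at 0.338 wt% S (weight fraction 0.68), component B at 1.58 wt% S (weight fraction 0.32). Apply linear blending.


Linear sulfur blending: S_blend = x1*S1 + x2*S2
Contribution 1: 0.68 * 0.338 = 0.22984 wt%
Contribution 2: 0.32 * 1.58 = 0.5056 wt%
S_blend = 0.22984 + 0.5056 = 0.73544

0.73544 wt%


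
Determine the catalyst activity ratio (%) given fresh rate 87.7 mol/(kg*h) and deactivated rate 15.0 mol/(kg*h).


Activity (%) = (rate_used / rate_fresh) * 100
rate_used = 15.0, rate_fresh = 87.7
= (15.0 / 87.7) * 100
= 0.1710 * 100 = 17.10

17.10 %


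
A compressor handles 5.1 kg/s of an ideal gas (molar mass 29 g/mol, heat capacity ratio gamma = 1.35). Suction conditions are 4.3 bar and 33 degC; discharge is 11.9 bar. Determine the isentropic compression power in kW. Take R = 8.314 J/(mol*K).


Isentropic work: W = m*(gamma/(gamma-1))*(R*T1/MW)*((P2/P1)^((gamma-1)/gamma) - 1)
T1 = 33 + 273.15 = 306.15 K
Pressure ratio = 11.9 / 4.3 = 2.76744
Exponent = (1.35 - 1)/1.35 = 0.259259
(P2/P1)^exp - 1 = 2.76744^0.259259 - 1 = 0.302005
W = 5.1 * 1.35 / 0.35 * 8.314 * 306.15 / 29 * 0.302005 = 521.4

521.4 kW


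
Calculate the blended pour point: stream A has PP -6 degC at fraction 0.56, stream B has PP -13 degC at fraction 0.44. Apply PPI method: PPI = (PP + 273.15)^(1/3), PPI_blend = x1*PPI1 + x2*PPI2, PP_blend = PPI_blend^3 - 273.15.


PPI_1 = (-6 + 273.15)^(1/3) = 6.440482
PPI_2 = (-13 + 273.15)^(1/3) = 6.383731
PPI_blend = 0.56 * 6.440482 + 0.44 * 6.383731 = 6.415512
PP_blend = 6.415512^3 - 273.15 = 264.0547 - 273.15 = -9.1

-9.1 degC


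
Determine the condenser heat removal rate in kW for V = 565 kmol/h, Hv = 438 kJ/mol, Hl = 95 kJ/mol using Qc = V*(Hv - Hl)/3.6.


Qc = 565 * (438 - 95) / 3.6 = 565 * 343 / 3.6 = 53830

53830 kW


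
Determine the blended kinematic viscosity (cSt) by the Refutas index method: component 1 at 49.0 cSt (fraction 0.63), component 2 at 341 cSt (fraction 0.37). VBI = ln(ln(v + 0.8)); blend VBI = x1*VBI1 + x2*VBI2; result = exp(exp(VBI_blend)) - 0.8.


Refutas method: VBN_i = 14.534*ln(ln(visc_i + 0.8)) + 10.975, blended linearly by mass fraction; since VBN is linear in VBI_i = ln(ln(visc_i + 0.8)) and the fractions sum to 1, blend VBI directly: visc = exp(exp(VBI_blend)) - 0.8
VBI_1 = ln(ln(49.0 + 0.8)) = 1.36303
VBI_2 = ln(ln(341 + 0.8)) = 1.76374
VBI_blend = 0.63 * 1.36303 + 0.37 * 1.76374 = 1.51129
visc_blend = exp(exp(1.51129)) - 0.8 = 92.20

92.20 cSt


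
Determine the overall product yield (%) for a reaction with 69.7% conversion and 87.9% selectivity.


Overall yield = conversion (%) * selectivity (%) / 100
Conversion = 69.7%, Selectivity = 87.9%
Y = 69.7 * 87.9 / 100
= 61.2663 %

61.2663 %


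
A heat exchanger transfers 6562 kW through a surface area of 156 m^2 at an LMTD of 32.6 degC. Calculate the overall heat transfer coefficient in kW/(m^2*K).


From Q = U*A*LMTD, U = Q / (A * LMTD)
U = 6562 / (156 * 32.6) = 6562 / 5085.6 = 1.290

1.290 kW/(m^2*K)


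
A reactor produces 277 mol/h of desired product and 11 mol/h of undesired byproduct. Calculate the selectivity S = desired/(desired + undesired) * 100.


Selectivity = desired / (desired + undesired) * 100
Total products = 277 + 11 = 288 mol/h
S = 277 / 288 * 100
= 0.9618 * 100
= 96.18 %

96.18 %


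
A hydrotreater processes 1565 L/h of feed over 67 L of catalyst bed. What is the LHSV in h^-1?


LHSV = volumetric feed rate / catalyst volume
= 1565 L/h / 67 L
= 23.36 h^-1

23.36 h^-1


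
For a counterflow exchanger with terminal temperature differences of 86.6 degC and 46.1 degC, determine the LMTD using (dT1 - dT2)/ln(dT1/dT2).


LMTD = (dT1 - dT2) / ln(dT1/dT2)
= (86.6 - 46.1) / ln(86.6 / 46.1) = 40.5 / 0.630487 = 64.24

64.24 degC


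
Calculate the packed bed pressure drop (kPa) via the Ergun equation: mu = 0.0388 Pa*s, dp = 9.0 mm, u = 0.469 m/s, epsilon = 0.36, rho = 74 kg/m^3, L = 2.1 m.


dp = 9.0 mm = 0.009 m
Viscous term = 150*0.0388*0.469*(1-0.36)^2 / (0.009^2*0.36^3) = 295844
Inertial term = 1.75*74*0.469^2*(1-0.36) / (0.009*0.36^3) = 43415.6
dP/L = 295844 + 43415.6 = 339260 Pa/m
dP = 339260 * 2.1 / 1000 = 712.4 kPa

712.4 kPa


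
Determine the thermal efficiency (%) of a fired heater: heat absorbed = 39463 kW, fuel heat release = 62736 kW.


Furnace efficiency = Q_absorbed / Q_fuel * 100
= 39463 / 62736 * 100 = 62.90

62.90 %


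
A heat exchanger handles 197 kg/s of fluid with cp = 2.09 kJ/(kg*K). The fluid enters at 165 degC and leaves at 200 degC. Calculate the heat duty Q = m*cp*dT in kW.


Q = m_dot * cp * delta_T
delta_T = 200 - 165 = 35 K
Q = 197 * 2.09 * 35
= 411.73 * 35
= 14410.55 kW

14410.55 kW


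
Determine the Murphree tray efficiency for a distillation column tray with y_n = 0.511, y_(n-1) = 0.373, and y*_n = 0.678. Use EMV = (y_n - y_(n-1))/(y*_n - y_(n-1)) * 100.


Murphree vapor efficiency: EMV = (y_n - y_(n-1)) / (y*_n - y_(n-1)) * 100
EMV = (0.511 - 0.373) / (0.678 - 0.373) * 100 = 0.138 / 0.305 * 100 = 45.25

45.25 %


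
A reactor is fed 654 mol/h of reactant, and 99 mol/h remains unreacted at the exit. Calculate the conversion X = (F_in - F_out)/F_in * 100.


X = (F_in - F_out) / F_in * 100
Moles reacted = 654 - 99 = 555
X = 555 / 654 * 100
= 0.8486 * 100
= 84.86 %

84.86 %


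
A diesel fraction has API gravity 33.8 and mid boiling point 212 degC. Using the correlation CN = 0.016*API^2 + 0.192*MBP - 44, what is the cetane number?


CN = 0.016 * 33.8^2 + 0.192 * 212 - 44
CN = 18.27904 + 40.704 - 44 = 14.98304

14.98304


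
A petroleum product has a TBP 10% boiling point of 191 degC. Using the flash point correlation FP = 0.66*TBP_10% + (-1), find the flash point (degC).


FP = 0.66 * 191 + (-1) = 125.06

125.06 degC


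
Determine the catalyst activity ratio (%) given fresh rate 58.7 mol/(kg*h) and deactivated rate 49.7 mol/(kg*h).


Activity (%) = (rate_used / rate_fresh) * 100
rate_used = 49.7, rate_fresh = 58.7
= (49.7 / 58.7) * 100
= 0.8467 * 100 = 84.67

84.67 %


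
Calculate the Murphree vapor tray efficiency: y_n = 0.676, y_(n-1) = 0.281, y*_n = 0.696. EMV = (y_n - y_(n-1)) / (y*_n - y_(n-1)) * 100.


Murphree vapor efficiency: EMV = (y_n - y_(n-1)) / (y*_n - y_(n-1)) * 100
EMV = (0.676 - 0.281) / (0.696 - 0.281) * 100 = 0.395 / 0.415 * 100 = 95.18

95.18 %


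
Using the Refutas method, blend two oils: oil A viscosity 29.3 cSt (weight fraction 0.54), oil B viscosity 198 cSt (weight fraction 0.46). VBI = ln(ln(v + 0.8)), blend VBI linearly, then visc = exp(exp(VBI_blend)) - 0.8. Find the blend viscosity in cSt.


Refutas method: VBN_i = 14.534*ln(ln(visc_i + 0.8)) + 10.975, blended linearly by mass fraction; since VBN is linear in VBI_i = ln(ln(visc_i + 0.8)) and the fractions sum to 1, blend VBI directly: visc = exp(exp(VBI_blend)) - 0.8
VBI_1 = ln(ln(29.3 + 0.8)) = 1.22511
VBI_2 = ln(ln(198 + 0.8)) = 1.66625
VBI_blend = 0.54 * 1.22511 + 0.46 * 1.66625 = 1.42803
visc_blend = exp(exp(1.42803)) - 0.8 = 63.95

63.95 cSt


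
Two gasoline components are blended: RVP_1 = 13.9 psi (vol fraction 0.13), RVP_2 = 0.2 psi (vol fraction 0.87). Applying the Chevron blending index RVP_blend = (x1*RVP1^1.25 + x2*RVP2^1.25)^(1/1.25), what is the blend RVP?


Chevron index: RVP_blend = (sum xi*RVPi^1.25)^(1/1.25)
RVP^1.25 terms: 0.13 * 13.9^1.25 + 0.87 * 0.2^1.25 = 3.60545
RVP_blend = 3.60545^(1/1.25) = 2.790

2.790 psi


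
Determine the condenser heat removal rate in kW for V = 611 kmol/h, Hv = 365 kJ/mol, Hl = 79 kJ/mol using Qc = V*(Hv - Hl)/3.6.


Qc = 611 * (365 - 79) / 3.6 = 611 * 286 / 3.6 = 48540

48540 kW


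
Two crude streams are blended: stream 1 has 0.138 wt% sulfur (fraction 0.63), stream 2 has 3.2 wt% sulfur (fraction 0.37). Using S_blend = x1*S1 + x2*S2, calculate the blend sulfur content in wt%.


Linear sulfur blending: S_blend = x1*S1 + x2*S2
Contribution 1: 0.63 * 0.138 = 0.08694 wt%
Contribution 2: 0.37 * 3.2 = 1.184 wt%
S_blend = 0.08694 + 1.184 = 1.27094

1.27094 wt%


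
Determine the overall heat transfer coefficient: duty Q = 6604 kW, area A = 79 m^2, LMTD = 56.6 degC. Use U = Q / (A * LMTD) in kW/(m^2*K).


From Q = U*A*LMTD, U = Q / (A * LMTD)
U = 6604 / (79 * 56.6) = 6604 / 4471.4 = 1.477

1.477 kW/(m^2*K)


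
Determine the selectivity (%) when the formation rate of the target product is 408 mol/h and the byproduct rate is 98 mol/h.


Selectivity = desired / (desired + undesired) * 100
Total products = 408 + 98 = 506 mol/h
S = 408 / 506 * 100
= 0.8063 * 100
= 80.63 %

80.63 %


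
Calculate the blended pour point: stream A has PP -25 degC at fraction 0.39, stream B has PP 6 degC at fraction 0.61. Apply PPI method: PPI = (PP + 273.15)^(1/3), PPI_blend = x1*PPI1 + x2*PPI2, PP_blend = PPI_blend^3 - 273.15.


PPI_1 = (-25 + 273.15)^(1/3) = 6.284028
PPI_2 = (6 + 273.15)^(1/3) = 6.535506
PPI_blend = 0.39 * 6.284028 + 0.61 * 6.535506 = 6.43743
PP_blend = 6.43743^3 - 273.15 = 266.7704 - 273.15 = -6.38

-6.38 degC


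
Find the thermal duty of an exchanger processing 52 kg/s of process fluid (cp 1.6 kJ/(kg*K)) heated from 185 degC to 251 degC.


Q = m_dot * cp * delta_T
delta_T = 251 - 185 = 66 K
Q = 52 * 1.6 * 66
= 83.2 * 66
= 5491.2 kW

5491.2 kW


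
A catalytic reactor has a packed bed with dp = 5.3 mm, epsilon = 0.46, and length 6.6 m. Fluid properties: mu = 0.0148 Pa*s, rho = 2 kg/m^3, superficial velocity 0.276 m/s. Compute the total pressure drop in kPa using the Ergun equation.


dp = 5.3 mm = 0.0053 m
Viscous term = 150*0.0148*0.276*(1-0.46)^2 / (0.0053^2*0.46^3) = 65346.8
Inertial term = 1.75*2*0.276^2*(1-0.46) / (0.0053*0.46^3) = 279.081
dP/L = 65346.8 + 279.081 = 65625.9 Pa/m
dP = 65625.9 * 6.6 / 1000 = 433.1 kPa

433.1 kPa


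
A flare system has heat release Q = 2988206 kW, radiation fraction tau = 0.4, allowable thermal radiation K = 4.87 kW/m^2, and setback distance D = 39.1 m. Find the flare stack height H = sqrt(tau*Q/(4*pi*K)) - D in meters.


tau*Q/(4*pi*K) = 0.4 * 2988206 / (4 * pi * 4.87) = 19531.3
sqrt(19531.3) = 139.754
H = 139.754 - 39.1 = 100.7

100.7 m


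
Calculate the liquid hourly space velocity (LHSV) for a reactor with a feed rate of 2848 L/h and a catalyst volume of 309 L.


LHSV = volumetric feed rate / catalyst volume
= 2848 L/h / 309 L
= 9.217 h^-1

9.217 h^-1


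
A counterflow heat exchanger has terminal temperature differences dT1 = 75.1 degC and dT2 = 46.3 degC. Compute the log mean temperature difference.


LMTD = (dT1 - dT2) / ln(dT1/dT2)
= (75.1 - 46.3) / ln(75.1 / 46.3) = 28.8 / 0.483679 = 59.54

59.54 degC


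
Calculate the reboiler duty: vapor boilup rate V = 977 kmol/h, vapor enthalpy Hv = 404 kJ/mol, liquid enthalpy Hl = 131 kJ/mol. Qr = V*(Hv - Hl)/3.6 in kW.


Qr = 977 * (404 - 131) / 3.6 = 977 * 273 / 3.6 = 74090

74090 kW


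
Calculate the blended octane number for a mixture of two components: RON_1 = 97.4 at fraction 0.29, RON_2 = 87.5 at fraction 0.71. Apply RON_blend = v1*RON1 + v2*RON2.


Linear blending: RON_blend = sum(vi * RONi)
Contribution 1: 0.29 * 97.4 = 28.246
Contribution 2: 0.71 * 87.5 = 62.125
RON_blend = 28.246 + 62.125 = 90.371

90.371


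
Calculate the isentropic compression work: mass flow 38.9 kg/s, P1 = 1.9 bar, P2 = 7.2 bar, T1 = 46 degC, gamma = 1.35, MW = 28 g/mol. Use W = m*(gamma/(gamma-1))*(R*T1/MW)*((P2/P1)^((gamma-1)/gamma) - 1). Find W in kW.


Isentropic work: W = m*(gamma/(gamma-1))*(R*T1/MW)*((P2/P1)^((gamma-1)/gamma) - 1)
T1 = 46 + 273.15 = 319.15 K
Pressure ratio = 7.2 / 1.9 = 3.78947
Exponent = (1.35 - 1)/1.35 = 0.259259
(P2/P1)^exp - 1 = 3.78947^0.259259 - 1 = 0.412543
W = 38.9 * 1.35 / 0.35 * 8.314 * 319.15 / 28 * 0.412543 = 5866

5866 kW


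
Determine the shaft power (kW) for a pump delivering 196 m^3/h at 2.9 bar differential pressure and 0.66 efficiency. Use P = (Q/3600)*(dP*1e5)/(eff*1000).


Q = 196 / 3600 = 0.0544444 m^3/s
P = 0.0544444 * (2.9 * 1e5) / 0.66 / 1000 = 23.92

23.92 kW


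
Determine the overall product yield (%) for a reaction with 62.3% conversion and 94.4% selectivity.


Overall yield = conversion (%) * selectivity (%) / 100
Conversion = 62.3%, Selectivity = 94.4%
Y = 62.3 * 94.4 / 100
= 58.8112 %

58.8112 %


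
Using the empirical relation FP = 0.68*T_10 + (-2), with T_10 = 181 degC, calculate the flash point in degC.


FP = 0.68 * 181 + (-2) = 121.08

121.08 degC


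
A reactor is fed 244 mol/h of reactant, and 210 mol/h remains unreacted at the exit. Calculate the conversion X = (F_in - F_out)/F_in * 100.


X = (F_in - F_out) / F_in * 100
Moles reacted = 244 - 210 = 34
X = 34 / 244 * 100
= 0.1393 * 100
= 13.93 %

13.93 %


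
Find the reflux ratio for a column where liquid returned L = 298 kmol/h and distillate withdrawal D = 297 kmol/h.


Reflux ratio definition: R = L / D (liquid returned / distillate withdrawn)
L = 298 kmol/h, D = 297 kmol/h
R = 298 / 297 = 1.003

1.003


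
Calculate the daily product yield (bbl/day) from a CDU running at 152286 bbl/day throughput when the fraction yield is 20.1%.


Crude throughput = 152286 bbl/day
Fraction yield = 20.1%
yield = throughput * fraction / 100
yield = 152286 * 20.1 / 100 = 30609.486

30609.486 bbl/day


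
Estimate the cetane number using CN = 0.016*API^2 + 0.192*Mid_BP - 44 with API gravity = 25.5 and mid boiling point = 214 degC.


CN = 0.016 * 25.5^2 + 0.192 * 214 - 44
CN = 10.404 + 41.088 - 44 = 7.492

7.492


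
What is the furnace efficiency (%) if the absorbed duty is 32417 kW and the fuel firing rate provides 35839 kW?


Furnace efficiency = Q_absorbed / Q_fuel * 100
= 32417 / 35839 * 100 = 90.45

90.45 %


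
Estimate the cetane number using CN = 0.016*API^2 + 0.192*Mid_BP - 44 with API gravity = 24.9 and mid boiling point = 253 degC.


CN = 0.016 * 24.9^2 + 0.192 * 253 - 44
CN = 9.92016 + 48.576 - 44 = 14.49616

14.49616


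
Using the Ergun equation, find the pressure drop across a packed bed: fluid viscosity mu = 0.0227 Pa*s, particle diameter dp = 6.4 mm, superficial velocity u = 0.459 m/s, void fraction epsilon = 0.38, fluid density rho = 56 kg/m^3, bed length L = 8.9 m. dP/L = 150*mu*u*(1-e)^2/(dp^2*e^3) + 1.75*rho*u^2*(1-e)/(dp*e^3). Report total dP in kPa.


dp = 6.4 mm = 0.0064 m
Viscous term = 150*0.0227*0.459*(1-0.38)^2 / (0.0064^2*0.38^3) = 267302
Inertial term = 1.75*56*0.459^2*(1-0.38) / (0.0064*0.38^3) = 36451.2
dP/L = 267302 + 36451.2 = 303753 Pa/m
dP = 303753 * 8.9 / 1000 = 2703 kPa

2703 kPa


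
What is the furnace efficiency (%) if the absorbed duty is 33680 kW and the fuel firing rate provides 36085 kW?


Furnace efficiency = Q_absorbed / Q_fuel * 100
= 33680 / 36085 * 100 = 93.34

93.34 %


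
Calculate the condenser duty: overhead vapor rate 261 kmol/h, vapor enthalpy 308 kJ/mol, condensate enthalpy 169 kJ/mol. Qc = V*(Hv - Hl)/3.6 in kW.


Qc = 261 * (308 - 169) / 3.6 = 261 * 139 / 3.6 = 10080

10080 kW


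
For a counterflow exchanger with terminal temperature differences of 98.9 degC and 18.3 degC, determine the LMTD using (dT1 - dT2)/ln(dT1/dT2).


LMTD = (dT1 - dT2) / ln(dT1/dT2)
= (98.9 - 18.3) / ln(98.9 / 18.3) = 80.6 / 1.68721 = 47.77

47.77 degC


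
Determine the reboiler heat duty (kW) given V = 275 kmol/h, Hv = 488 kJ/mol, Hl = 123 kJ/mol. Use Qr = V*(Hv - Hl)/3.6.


Qr = 275 * (488 - 123) / 3.6 = 275 * 365 / 3.6 = 27880

27880 kW


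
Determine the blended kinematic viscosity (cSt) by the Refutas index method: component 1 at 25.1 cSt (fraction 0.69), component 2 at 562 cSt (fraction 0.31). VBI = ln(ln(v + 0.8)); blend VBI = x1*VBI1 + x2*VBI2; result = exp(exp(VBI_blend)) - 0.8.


Refutas method: VBN_i = 14.534*ln(ln(visc_i + 0.8)) + 10.975, blended linearly by mass fraction; since VBN is linear in VBI_i = ln(ln(visc_i + 0.8)) and the fractions sum to 1, blend VBI directly: visc = exp(exp(VBI_blend)) - 0.8
VBI_1 = ln(ln(25.1 + 0.8)) = 1.17996
VBI_2 = ln(ln(562 + 0.8)) = 1.84576
VBI_blend = 0.69 * 1.17996 + 0.31 * 1.84576 = 1.38636
visc_blend = exp(exp(1.38636)) - 0.8 = 53.81

53.81 cSt


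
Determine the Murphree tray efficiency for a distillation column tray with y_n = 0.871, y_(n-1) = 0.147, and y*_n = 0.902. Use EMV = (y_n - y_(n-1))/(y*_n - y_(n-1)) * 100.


Murphree vapor efficiency: EMV = (y_n - y_(n-1)) / (y*_n - y_(n-1)) * 100
EMV = (0.871 - 0.147) / (0.902 - 0.147) * 100 = 0.724 / 0.755 * 100 = 95.89

95.89 %


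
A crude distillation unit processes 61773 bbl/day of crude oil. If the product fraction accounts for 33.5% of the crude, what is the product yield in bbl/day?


Crude throughput = 61773 bbl/day
Fraction yield = 33.5%
yield = throughput * fraction / 100
yield = 61773 * 33.5 / 100 = 20693.955

20693.955 bbl/day


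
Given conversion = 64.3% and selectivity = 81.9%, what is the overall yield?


Overall yield = conversion (%) * selectivity (%) / 100
Conversion = 64.3%, Selectivity = 81.9%
Y = 64.3 * 81.9 / 100
= 52.6617 %

52.6617 %


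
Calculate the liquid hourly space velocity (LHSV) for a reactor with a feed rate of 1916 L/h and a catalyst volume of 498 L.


LHSV = volumetric feed rate / catalyst volume
= 1916 L/h / 498 L
= 3.847 h^-1

3.847 h^-1


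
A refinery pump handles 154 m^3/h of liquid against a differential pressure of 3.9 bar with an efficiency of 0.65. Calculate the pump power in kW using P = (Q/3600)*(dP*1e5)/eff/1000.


Q = 154 / 3600 = 0.0427778 m^3/s
P = 0.0427778 * (3.9 * 1e5) / 0.65 / 1000 = 25.67

25.67 kW


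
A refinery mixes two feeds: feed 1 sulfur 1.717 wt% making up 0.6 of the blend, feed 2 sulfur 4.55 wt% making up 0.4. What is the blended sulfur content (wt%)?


Linear sulfur blending: S_blend = x1*S1 + x2*S2
Contribution 1: 0.6 * 1.717 = 1.0302 wt%
Contribution 2: 0.4 * 4.55 = 1.82 wt%
S_blend = 1.0302 + 1.82 = 2.8502

2.8502 wt%


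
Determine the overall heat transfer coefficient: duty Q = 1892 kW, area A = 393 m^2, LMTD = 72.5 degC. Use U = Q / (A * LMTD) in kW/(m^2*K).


From Q = U*A*LMTD, U = Q / (A * LMTD)
U = 1892 / (393 * 72.5) = 1892 / 28492.5 = 0.06640

0.06640 kW/(m^2*K)


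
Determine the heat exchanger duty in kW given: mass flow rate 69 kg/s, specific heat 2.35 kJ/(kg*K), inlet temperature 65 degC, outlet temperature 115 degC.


Q = m_dot * cp * delta_T
delta_T = 115 - 65 = 50 K
Q = 69 * 2.35 * 50
= 162.15 * 50
= 8107.5 kW

8107.5 kW


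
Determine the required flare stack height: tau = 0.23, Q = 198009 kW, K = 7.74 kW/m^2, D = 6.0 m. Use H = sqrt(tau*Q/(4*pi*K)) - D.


tau*Q/(4*pi*K) = 0.23 * 198009 / (4 * pi * 7.74) = 468.233
sqrt(468.233) = 21.6387
H = 21.6387 - 6.0 = 15.64

15.64 m


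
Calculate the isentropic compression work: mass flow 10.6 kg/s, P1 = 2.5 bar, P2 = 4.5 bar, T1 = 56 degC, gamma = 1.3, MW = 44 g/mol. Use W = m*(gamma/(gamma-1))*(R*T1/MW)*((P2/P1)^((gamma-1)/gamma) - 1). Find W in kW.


Isentropic work: W = m*(gamma/(gamma-1))*(R*T1/MW)*((P2/P1)^((gamma-1)/gamma) - 1)
T1 = 56 + 273.15 = 329.15 K
Pressure ratio = 4.5 / 2.5 = 1.8
Exponent = (1.3 - 1)/1.3 = 0.230769
(P2/P1)^exp - 1 = 1.8^0.230769 - 1 = 0.145273
W = 10.6 * 1.3 / 0.3 * 8.314 * 329.15 / 44 * 0.145273 = 415.0

415.0 kW


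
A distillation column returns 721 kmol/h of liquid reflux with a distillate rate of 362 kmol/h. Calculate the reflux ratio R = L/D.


Reflux ratio definition: R = L / D (liquid returned / distillate withdrawn)
L = 721 kmol/h, D = 362 kmol/h
R = 721 / 362 = 1.992

1.992


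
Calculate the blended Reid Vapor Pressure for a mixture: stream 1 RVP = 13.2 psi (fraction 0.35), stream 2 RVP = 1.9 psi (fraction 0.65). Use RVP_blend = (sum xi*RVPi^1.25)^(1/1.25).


Chevron index: RVP_blend = (sum xi*RVPi^1.25)^(1/1.25)
RVP^1.25 terms: 0.35 * 13.2^1.25 + 0.65 * 1.9^1.25 = 10.2561
RVP_blend = 10.2561^(1/1.25) = 6.439

6.439 psi


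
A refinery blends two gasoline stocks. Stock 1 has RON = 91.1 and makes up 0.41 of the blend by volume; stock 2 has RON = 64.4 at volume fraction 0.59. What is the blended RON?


Linear blending: RON_blend = sum(vi * RONi)
Contribution 1: 0.41 * 91.1 = 37.351
Contribution 2: 0.59 * 64.4 = 37.996
RON_blend = 37.351 + 37.996 = 75.347

75.347


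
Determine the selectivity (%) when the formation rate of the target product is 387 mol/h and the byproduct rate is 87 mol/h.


Selectivity = desired / (desired + undesired) * 100
Total products = 387 + 87 = 474 mol/h
S = 387 / 474 * 100
= 0.8165 * 100
= 81.65 %

81.65 %
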